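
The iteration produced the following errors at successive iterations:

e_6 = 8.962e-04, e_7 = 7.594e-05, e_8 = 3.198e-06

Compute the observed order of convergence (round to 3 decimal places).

1.283

p ≈ ln(e_8/e_7) / ln(e_7/e_6)
  = ln(3.198e-06/7.594e-05) / ln(7.594e-05/8.962e-04)
  = ln(0.0421122) / ln(0.0847356)
  = -3.167418 / -2.468219 ≈ 1.283281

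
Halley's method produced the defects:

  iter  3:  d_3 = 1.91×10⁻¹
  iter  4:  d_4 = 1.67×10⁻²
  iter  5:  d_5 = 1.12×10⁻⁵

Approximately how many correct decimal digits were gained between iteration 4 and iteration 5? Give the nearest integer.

Digits gained ≈ log₁₀(d_4/d_5) = log₁₀(1.67×10⁻²/1.12×10⁻⁵) = log₁₀(1491.07) ≈ 3.173.

3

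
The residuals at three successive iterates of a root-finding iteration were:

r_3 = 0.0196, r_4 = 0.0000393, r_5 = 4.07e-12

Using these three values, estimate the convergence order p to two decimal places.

2.59

p ≈ ln(r_5/r_4) / ln(r_4/r_3)
  = ln(4.07e-12/0.0000393) / ln(0.0000393/0.0196)
  = ln(1.03562e-07) / ln(0.0020051)
  = -16.08310 / -6.21206 ≈ 2.58901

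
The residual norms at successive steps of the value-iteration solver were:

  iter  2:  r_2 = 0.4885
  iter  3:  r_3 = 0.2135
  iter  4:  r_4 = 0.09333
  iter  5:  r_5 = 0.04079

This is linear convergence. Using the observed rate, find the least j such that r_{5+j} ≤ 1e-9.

Rate ρ ≈ r_5/r_4 = 0.04079/0.09333 = 0.4371.
After j more steps, r_{5+j} ≈ 0.04079·ρ^j; need ρ^j ≤ 1e-9/0.04079 = 2.45158e-08.
j ≥ ln(2.45158e-08)/ln(0.4371) = -17.5239/-0.82759 = 21.175.
So 22 more iterations are needed.

22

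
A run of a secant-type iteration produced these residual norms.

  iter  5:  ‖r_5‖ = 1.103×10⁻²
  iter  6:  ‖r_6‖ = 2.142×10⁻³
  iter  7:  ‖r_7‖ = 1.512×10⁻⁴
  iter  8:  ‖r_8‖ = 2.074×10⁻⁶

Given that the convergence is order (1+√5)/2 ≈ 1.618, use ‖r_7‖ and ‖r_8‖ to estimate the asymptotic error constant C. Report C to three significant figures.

3.15

C ≈ ‖r_8‖ / ‖r_7‖^1.618
  = 2.074×10⁻⁶ / (1.512×10⁻⁴)^1.618
  = 2.074×10⁻⁶ / 6.58438e-07 ≈ 3.1499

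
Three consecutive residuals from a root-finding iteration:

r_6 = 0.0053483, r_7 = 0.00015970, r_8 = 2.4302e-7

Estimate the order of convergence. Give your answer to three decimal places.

1.848

p ≈ ln(r_8/r_7) / ln(r_7/r_6)
  = ln(2.4302e-7/0.00015970) / ln(0.00015970/0.0053483)
  = ln(0.00152173) / ln(0.02986)
  = -6.487907 / -3.511235 ≈ 1.847756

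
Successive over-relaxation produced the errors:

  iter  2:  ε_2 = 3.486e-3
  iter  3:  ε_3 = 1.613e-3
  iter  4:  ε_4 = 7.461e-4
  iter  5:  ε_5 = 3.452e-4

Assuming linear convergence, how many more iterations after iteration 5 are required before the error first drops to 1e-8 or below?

Rate ρ ≈ ε_5/ε_4 = 3.452e-4/7.461e-4 = 0.4627.
After j more steps, ε_{5+j} ≈ 3.452e-4·ρ^j; need ρ^j ≤ 1e-8/3.452e-4 = 2.89687e-05.
j ≥ ln(2.89687e-05)/ln(0.4627) = -10.4493/-0.77068 = 13.559.
So 14 more iterations are needed.

14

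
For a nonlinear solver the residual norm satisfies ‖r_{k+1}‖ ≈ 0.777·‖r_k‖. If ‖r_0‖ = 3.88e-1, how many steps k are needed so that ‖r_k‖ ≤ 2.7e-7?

After k steps, ‖r_k‖ ≈ 3.88e-1·0.777^k.
Need 0.777^k ≤ 2.7e-7/3.88e-1 = 6.95876e-07.
k ≥ ln(6.95876e-07)/ln(0.777) = -14.1781/-0.25231 = 56.193.
Smallest integer k = 57.

57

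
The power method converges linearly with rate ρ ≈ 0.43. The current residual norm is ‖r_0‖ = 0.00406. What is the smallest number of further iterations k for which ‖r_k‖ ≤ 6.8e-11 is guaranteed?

After k steps, ‖r_k‖ ≈ 0.00406·0.43^k.
Need 0.43^k ≤ 6.8e-11/0.00406 = 1.67488e-08.
k ≥ ln(1.67488e-08)/ln(0.43) = -17.9049/-0.84397 = 21.215.
Smallest integer k = 22.

22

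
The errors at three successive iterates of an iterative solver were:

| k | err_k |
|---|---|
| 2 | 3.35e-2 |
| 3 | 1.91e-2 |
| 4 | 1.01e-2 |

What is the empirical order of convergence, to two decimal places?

p ≈ ln(err_4/err_3) / ln(err_3/err_2)
  = ln(1.01e-2/1.91e-2) / ln(1.91e-2/3.35e-2)
  = ln(0.528796) / ln(0.570149)
  = -0.63715 / -0.56186 ≈ 1.13400

1.13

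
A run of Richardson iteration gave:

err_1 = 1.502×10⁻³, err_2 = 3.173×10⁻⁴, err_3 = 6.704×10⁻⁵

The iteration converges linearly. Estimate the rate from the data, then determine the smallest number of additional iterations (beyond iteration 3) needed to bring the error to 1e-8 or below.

6

Rate ρ ≈ err_3/err_2 = 6.704×10⁻⁵/3.173×10⁻⁴ = 0.2113.
After j more steps, err_{3+j} ≈ 6.704×10⁻⁵·ρ^j; need ρ^j ≤ 1e-8/6.704×10⁻⁵ = 0.000149165.
j ≥ ln(0.000149165)/ln(0.2113) = -8.8105/-1.55448 = 5.668.
So 6 more iterations are needed.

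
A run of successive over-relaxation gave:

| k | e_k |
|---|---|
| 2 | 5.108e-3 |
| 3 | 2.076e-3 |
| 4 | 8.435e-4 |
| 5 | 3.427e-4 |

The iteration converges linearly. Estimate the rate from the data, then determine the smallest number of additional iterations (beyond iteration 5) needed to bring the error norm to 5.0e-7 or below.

Rate ρ ≈ e_5/e_4 = 3.427e-4/8.435e-4 = 0.4063.
After j more steps, e_{5+j} ≈ 3.427e-4·ρ^j; need ρ^j ≤ 5.0e-7/3.427e-4 = 0.001459.
j ≥ ln(0.001459)/ln(0.4063) = -6.5300/-0.90066 = 7.250.
So 8 more iterations are needed.

8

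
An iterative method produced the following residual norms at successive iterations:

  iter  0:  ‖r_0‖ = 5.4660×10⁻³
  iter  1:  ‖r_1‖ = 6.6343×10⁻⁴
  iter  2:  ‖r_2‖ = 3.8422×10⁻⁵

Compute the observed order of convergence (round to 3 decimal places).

1.351

p ≈ ln(‖r_2‖/‖r_1‖) / ln(‖r_1‖/‖r_0‖)
  = ln(3.8422×10⁻⁵/6.6343×10⁻⁴) / ln(6.6343×10⁻⁴/5.4660×10⁻³)
  = ln(0.0579142) / ln(0.121374)
  = -2.848793 / -2.108879 ≈ 1.350857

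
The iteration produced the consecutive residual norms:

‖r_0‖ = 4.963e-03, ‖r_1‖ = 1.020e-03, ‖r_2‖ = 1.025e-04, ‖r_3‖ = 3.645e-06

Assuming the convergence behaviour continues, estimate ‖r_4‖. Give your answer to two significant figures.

First estimate the order: p ≈ ln(‖r_3‖/‖r_2‖) / ln(‖r_2‖/‖r_1‖) = ln(3.645e-06/1.025e-04)/ln(1.025e-04/1.020e-03) = ln(0.035561)/ln(0.10049) ≈ 1.4521.
Then ‖r_4‖ ≈ ‖r_3‖·(‖r_3‖/‖r_2‖)^p = 3.645e-06·(0.035561)^1.4521 = 3.645e-06·0.00786809 ≈ 2.868e-08.

2.9e-8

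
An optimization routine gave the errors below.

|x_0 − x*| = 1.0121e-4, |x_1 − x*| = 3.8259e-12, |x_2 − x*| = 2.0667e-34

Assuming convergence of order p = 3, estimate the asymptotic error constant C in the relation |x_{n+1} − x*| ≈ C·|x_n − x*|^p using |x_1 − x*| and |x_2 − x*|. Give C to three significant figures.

C ≈ |x_2 − x*| / |x_1 − x*|^3
  = 2.0667e-34 / (3.8259e-12)^3
  = 2.0667e-34 / 5.60017e-35 ≈ 3.6904

3.69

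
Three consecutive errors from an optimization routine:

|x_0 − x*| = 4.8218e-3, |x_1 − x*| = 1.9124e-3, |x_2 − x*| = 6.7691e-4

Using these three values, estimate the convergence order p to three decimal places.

p ≈ ln(|x_2 − x*|/|x_1 − x*|) / ln(|x_1 − x*|/|x_0 − x*|)
  = ln(6.7691e-4/1.9124e-3) / ln(1.9124e-3/4.8218e-3)
  = ln(0.353958) / ln(0.396615)
  = -1.038577 / -0.924789 ≈ 1.123042

1.123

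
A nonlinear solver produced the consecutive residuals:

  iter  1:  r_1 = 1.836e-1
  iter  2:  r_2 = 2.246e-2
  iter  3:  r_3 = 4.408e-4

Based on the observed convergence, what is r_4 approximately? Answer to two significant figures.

First estimate the order: p ≈ ln(r_3/r_2) / ln(r_2/r_1) = ln(4.408e-4/2.246e-2)/ln(2.246e-2/1.836e-1) = ln(0.019626)/ln(0.122331) ≈ 1.8709.
Then r_4 ≈ r_3·(r_3/r_2)^p = 4.408e-4·(0.019626)^1.8709 = 4.408e-4·0.000639822 ≈ 2.82e-07.

2.8e-7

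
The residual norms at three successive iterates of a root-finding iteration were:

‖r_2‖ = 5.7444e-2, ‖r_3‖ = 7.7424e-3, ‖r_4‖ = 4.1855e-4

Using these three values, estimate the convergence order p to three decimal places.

p ≈ ln(‖r_4‖/‖r_3‖) / ln(‖r_3‖/‖r_2‖)
  = ln(4.1855e-4/7.7424e-3) / ln(7.7424e-3/5.7444e-2)
  = ln(0.0540595) / ln(0.134782)
  = -2.917670 / -2.004097 ≈ 1.455853

1.456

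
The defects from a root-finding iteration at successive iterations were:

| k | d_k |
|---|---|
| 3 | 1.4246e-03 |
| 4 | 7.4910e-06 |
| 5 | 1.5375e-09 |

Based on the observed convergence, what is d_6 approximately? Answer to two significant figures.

First estimate the order: p ≈ ln(d_5/d_4) / ln(d_4/d_3) = ln(1.5375e-09/7.4910e-06)/ln(7.4910e-06/1.4246e-03) = ln(0.000205246)/ln(0.00525832) ≈ 1.6180.
Then d_6 ≈ d_5·(d_5/d_4)^p = 1.5375e-09·(0.000205246)^1.6180 = 1.5375e-09·1.07959e-06 ≈ 1.66e-15.

1.7e-15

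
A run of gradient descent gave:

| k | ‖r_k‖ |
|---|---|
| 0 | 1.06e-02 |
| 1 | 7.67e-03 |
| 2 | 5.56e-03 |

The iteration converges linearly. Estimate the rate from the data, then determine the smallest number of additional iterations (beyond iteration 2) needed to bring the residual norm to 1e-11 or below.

Rate ρ ≈ ‖r_2‖/‖r_1‖ = 5.56e-03/7.67e-03 = 0.7249.
After j more steps, ‖r_{2+j}‖ ≈ 5.56e-03·ρ^j; need ρ^j ≤ 1e-11/5.56e-03 = 1.79856e-09.
j ≥ ln(1.79856e-09)/ln(0.7249) = -20.1363/-0.32172 = 62.590.
So 63 more iterations are needed.

63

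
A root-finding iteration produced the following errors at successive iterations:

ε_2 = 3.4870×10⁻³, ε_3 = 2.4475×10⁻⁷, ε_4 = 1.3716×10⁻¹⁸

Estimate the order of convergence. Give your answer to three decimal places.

p ≈ ln(ε_4/ε_3) / ln(ε_3/ε_2)
  = ln(1.3716×10⁻¹⁸/2.4475×10⁻⁷) / ln(2.4475×10⁻⁷/3.4870×10⁻³)
  = ln(5.60409e-12) / ln(7.01893e-05)
  = -25.907524 / -9.564315 ≈ 2.708769

2.709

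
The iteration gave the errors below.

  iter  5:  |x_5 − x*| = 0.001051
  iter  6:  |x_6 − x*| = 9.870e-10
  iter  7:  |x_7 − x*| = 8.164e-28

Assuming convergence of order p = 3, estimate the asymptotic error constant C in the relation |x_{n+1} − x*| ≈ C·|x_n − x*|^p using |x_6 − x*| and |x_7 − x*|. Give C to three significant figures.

0.849

C ≈ |x_7 − x*| / |x_6 − x*|^3
  = 8.164e-28 / (9.870e-10)^3
  = 8.164e-28 / 9.61505e-28 ≈ 0.84909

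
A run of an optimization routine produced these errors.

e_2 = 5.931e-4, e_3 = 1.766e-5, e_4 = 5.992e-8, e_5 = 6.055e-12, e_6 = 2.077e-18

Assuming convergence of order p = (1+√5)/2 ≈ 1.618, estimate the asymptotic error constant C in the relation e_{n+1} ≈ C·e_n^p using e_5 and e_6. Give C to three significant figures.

2.94

C ≈ e_6 / e_5^1.618
  = 2.077e-18 / (6.055e-12)^1.618
  = 2.077e-18 / 7.07067e-19 ≈ 2.9375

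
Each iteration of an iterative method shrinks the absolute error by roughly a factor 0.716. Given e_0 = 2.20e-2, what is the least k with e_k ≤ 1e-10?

After k steps, e_k ≈ 2.20e-2·0.716^k.
Need 0.716^k ≤ 1e-10/2.20e-2 = 4.54545e-09.
k ≥ ln(4.54545e-09)/ln(0.716) = -19.2091/-0.33408 = 57.499.
Smallest integer k = 58.

58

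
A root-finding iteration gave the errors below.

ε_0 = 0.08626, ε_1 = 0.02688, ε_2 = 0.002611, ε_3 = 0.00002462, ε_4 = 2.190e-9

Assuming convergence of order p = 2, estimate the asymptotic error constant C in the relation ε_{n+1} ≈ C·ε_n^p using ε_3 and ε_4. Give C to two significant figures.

C ≈ ε_4 / ε_3^2
  = 2.190e-9 / (0.00002462)^2
  = 2.190e-9 / 6.06144e-10 ≈ 3.613

3.6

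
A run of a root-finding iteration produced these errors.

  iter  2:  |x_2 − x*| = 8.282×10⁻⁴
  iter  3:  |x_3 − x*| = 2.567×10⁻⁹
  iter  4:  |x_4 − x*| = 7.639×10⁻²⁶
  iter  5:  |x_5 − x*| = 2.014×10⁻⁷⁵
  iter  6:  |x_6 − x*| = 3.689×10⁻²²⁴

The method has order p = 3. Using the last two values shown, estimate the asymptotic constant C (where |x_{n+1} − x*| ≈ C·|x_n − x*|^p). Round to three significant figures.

4.52

C ≈ |x_6 − x*| / |x_5 − x*|^3
  = 3.689×10⁻²²⁴ / (2.014×10⁻⁷⁵)^3
  = 3.689×10⁻²²⁴ / 8.16918e-225 ≈ 4.5158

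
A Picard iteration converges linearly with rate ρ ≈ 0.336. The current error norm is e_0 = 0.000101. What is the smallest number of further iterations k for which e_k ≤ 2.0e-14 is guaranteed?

After k steps, e_k ≈ 0.000101·0.336^k.
Need 0.336^k ≤ 2.0e-14/0.000101 = 1.9802e-10.
k ≥ ln(1.9802e-10)/ln(0.336) = -22.3427/-1.09064 = 20.486.
Smallest integer k = 21.

21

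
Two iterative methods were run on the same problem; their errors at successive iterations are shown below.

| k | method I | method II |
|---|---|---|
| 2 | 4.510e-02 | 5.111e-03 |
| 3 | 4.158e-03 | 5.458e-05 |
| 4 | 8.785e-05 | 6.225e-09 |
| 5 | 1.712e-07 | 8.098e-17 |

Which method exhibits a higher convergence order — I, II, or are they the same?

Method I: p ≈ ln(1.712e-07/8.785e-05)/ln(8.785e-05/4.158e-03) ≈ 1.62.
Method II: p ≈ ln(8.098e-17/6.225e-09)/ln(6.225e-09/5.458e-05) ≈ 2.00.
Method II has the higher order (≈2.0 vs ≈1.6).

II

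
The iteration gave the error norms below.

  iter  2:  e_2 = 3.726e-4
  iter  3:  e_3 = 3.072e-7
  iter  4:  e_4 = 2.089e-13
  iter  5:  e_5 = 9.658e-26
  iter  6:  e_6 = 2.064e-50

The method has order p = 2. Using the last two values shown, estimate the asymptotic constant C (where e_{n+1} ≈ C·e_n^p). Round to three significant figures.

2.21

C ≈ e_6 / e_5^2
  = 2.064e-50 / (9.658e-26)^2
  = 2.064e-50 / 9.3277e-51 ≈ 2.2128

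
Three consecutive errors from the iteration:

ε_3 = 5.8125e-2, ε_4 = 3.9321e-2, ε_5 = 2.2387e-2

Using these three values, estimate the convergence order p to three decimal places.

p ≈ ln(ε_5/ε_4) / ln(ε_4/ε_3)
  = ln(2.2387e-2/3.9321e-2) / ln(3.9321e-2/5.8125e-2)
  = ln(0.56934) / ln(0.67649)
  = -0.563277 / -0.390838 ≈ 1.441203

1.441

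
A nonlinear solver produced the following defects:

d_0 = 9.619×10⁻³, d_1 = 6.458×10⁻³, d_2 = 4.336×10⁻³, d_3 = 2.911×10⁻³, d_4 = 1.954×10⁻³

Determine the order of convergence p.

Consecutive ratios: d_4/d_3 = 1.954×10⁻³/2.911×10⁻³ = 0.671247, d_3/d_2 = 2.911×10⁻³/4.336×10⁻³ = 0.671356.
p ≈ ln(0.671247)/ln(0.671356) = -0.3986/-0.3985 ≈ 1.00.
So the convergence is linear (order 1).

1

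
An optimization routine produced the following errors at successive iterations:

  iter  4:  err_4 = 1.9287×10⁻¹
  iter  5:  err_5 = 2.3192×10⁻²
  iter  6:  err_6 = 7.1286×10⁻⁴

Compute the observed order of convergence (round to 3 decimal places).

1.644

p ≈ ln(err_6/err_5) / ln(err_5/err_4)
  = ln(7.1286×10⁻⁴/2.3192×10⁻²) / ln(2.3192×10⁻²/1.9287×10⁻¹)
  = ln(0.0307373) / ln(0.120247)
  = -3.482278 / -2.118207 ≈ 1.643974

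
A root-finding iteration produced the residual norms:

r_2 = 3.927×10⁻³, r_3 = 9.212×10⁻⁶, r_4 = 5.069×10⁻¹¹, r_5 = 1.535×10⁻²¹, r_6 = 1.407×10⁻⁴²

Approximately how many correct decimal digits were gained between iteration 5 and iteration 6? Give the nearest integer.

Digits gained ≈ log₁₀(r_5/r_6) = log₁₀(1.535×10⁻²¹/1.407×10⁻⁴²) = log₁₀(1.09097e+21) ≈ 21.038.

21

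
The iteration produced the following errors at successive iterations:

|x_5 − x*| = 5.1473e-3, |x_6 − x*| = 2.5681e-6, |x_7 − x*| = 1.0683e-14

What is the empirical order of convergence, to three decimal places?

2.538

p ≈ ln(|x_7 − x*|/|x_6 − x*|) / ln(|x_6 − x*|/|x_5 − x*|)
  = ln(1.0683e-14/2.5681e-6) / ln(2.5681e-6/5.1473e-3)
  = ln(4.15988e-09) / ln(0.000498922)
  = -19.297780 / -7.603061 ≈ 2.538159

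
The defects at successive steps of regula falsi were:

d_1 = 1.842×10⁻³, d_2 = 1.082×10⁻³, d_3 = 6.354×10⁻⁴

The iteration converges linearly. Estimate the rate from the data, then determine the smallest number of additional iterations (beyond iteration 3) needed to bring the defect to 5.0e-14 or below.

Rate ρ ≈ d_3/d_2 = 6.354×10⁻⁴/1.082×10⁻³ = 0.5872.
After j more steps, d_{3+j} ≈ 6.354×10⁻⁴·ρ^j; need ρ^j ≤ 5.0e-14/6.354×10⁻⁴ = 7.86906e-11.
j ≥ ln(7.86906e-11)/ln(0.5872) = -23.2655/-0.53239 = 43.700.
So 44 more iterations are needed.

44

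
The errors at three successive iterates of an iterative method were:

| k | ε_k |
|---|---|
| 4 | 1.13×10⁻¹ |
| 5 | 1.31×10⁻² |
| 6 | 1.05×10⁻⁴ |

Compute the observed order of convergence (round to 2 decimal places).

p ≈ ln(ε_6/ε_5) / ln(ε_5/ε_4)
  = ln(1.05×10⁻⁴/1.31×10⁻²) / ln(1.31×10⁻²/1.13×10⁻¹)
  = ln(0.00801527) / ln(0.115929)
  = -4.82641 / -2.15478 ≈ 2.23986

2.24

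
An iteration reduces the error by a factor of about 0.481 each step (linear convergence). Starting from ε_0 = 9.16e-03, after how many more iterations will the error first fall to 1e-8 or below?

After k steps, ε_k ≈ 9.16e-03·0.481^k.
Need 0.481^k ≤ 1e-8/9.16e-03 = 1.0917e-06.
k ≥ ln(1.0917e-06)/ln(0.481) = -13.7278/-0.73189 = 18.757.
Smallest integer k = 19.

19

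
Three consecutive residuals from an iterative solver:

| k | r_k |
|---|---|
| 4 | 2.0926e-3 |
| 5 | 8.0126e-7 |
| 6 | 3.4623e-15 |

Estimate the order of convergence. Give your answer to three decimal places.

2.448

p ≈ ln(r_6/r_5) / ln(r_5/r_4)
  = ln(3.4623e-15/8.0126e-7) / ln(8.0126e-7/2.0926e-3)
  = ln(4.32107e-09) / ln(0.000382902)
  = -19.259763 / -7.867731 ≈ 2.447944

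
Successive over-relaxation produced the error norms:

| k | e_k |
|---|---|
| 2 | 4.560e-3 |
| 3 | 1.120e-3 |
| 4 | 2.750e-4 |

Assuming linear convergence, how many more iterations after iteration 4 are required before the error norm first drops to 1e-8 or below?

8

Rate ρ ≈ e_4/e_3 = 2.750e-4/1.120e-3 = 0.2455.
After j more steps, e_{4+j} ≈ 2.750e-4·ρ^j; need ρ^j ≤ 1e-8/2.750e-4 = 3.63636e-05.
j ≥ ln(3.63636e-05)/ln(0.2455) = -10.2219/-1.40446 = 7.278.
So 8 more iterations are needed.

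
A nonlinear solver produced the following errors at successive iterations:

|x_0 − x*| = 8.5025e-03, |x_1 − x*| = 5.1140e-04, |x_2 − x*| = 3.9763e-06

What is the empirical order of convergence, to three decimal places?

p ≈ ln(|x_2 − x*|/|x_1 − x*|) / ln(|x_1 − x*|/|x_0 − x*|)
  = ln(3.9763e-06/5.1140e-04) / ln(5.1140e-04/8.5025e-03)
  = ln(0.00777532) / ln(0.060147)
  = -4.856801 / -2.810964 ≈ 1.727806

1.728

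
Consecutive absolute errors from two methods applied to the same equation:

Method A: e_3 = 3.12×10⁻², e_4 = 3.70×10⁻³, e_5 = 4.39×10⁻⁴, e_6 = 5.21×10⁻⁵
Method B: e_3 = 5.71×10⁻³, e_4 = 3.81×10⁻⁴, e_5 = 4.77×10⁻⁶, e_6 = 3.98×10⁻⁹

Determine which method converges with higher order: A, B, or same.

Method A: p ≈ ln(5.21×10⁻⁵/4.39×10⁻⁴)/ln(4.39×10⁻⁴/3.70×10⁻³) ≈ 1.00.
Method B: p ≈ ln(3.98×10⁻⁹/4.77×10⁻⁶)/ln(4.77×10⁻⁶/3.81×10⁻⁴) ≈ 1.62.
Method B has the higher order (≈1.6 vs ≈1.0).

B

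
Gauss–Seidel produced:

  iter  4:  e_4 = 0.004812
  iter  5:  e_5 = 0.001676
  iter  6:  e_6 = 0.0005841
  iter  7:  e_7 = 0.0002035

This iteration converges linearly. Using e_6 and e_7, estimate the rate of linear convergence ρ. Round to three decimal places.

0.348

ρ ≈ e_7/e_6 = 0.0002035/0.0005841 = 0.34840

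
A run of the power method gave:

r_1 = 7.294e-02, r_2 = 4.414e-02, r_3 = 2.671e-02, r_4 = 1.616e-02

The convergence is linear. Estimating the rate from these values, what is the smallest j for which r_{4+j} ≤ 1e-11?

43

Rate ρ ≈ r_4/r_3 = 1.616e-02/2.671e-02 = 0.6050.
After j more steps, r_{4+j} ≈ 1.616e-02·ρ^j; need ρ^j ≤ 1e-11/1.616e-02 = 6.18812e-10.
j ≥ ln(6.18812e-10)/ln(0.6050) = -21.2032/-0.50253 = 42.193.
So 43 more iterations are needed.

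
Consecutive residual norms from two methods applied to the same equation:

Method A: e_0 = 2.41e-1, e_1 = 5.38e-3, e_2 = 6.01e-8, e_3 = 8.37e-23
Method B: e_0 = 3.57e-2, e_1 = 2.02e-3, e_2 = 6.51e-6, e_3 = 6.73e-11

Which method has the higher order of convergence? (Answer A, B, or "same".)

Method A: p ≈ ln(8.37e-23/6.01e-8)/ln(6.01e-8/5.38e-3) ≈ 3.00.
Method B: p ≈ ln(6.73e-11/6.51e-6)/ln(6.51e-6/2.02e-3) ≈ 2.00.
Method A has the higher order (≈3.0 vs ≈2.0).

A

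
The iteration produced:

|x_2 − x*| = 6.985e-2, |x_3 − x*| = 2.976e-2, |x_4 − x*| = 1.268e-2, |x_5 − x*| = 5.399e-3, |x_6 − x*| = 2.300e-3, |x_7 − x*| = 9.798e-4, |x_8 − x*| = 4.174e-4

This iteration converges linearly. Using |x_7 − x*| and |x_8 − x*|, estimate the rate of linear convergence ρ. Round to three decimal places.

ρ ≈ |x_8 − x*|/|x_7 − x*| = 4.174e-4/9.798e-4 = 0.42601

0.426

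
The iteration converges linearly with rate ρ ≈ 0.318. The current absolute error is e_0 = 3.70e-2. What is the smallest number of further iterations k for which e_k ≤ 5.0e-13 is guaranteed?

After k steps, e_k ≈ 3.70e-2·0.318^k.
Need 0.318^k ≤ 5.0e-13/3.70e-2 = 1.35135e-11.
k ≥ ln(1.35135e-11)/ln(0.318) = -25.0273/-1.14570 = 21.845.
Smallest integer k = 22.

22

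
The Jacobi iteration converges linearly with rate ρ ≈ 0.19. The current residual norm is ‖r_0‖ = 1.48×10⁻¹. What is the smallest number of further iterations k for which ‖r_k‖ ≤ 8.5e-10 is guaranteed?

12

After k steps, ‖r_k‖ ≈ 1.48×10⁻¹·0.19^k.
Need 0.19^k ≤ 8.5e-10/1.48×10⁻¹ = 5.74324e-09.
k ≥ ln(5.74324e-09)/ln(0.19) = -18.9752/-1.66073 = 11.426.
Smallest integer k = 12.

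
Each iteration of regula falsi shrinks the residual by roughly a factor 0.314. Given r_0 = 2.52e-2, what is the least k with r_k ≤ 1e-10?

17

After k steps, r_k ≈ 2.52e-2·0.314^k.
Need 0.314^k ≤ 1e-10/2.52e-2 = 3.96825e-09.
k ≥ ln(3.96825e-09)/ln(0.314) = -19.3449/-1.15836 = 16.700.
Smallest integer k = 17.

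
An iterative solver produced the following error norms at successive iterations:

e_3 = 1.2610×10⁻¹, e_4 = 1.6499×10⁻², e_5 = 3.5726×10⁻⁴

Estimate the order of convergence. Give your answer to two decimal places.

1.88

p ≈ ln(e_5/e_4) / ln(e_4/e_3)
  = ln(3.5726×10⁻⁴/1.6499×10⁻²) / ln(1.6499×10⁻²/1.2610×10⁻¹)
  = ln(0.0216534) / ln(0.130841)
  = -3.83259 / -2.03377 ≈ 1.88448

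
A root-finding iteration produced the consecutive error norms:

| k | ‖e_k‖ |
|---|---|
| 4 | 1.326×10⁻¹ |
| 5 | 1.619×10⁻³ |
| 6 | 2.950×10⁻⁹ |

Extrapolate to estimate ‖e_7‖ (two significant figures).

First estimate the order: p ≈ ln(‖e_6‖/‖e_5‖) / ln(‖e_5‖/‖e_4‖) = ln(2.950×10⁻⁹/1.619×10⁻³)/ln(1.619×10⁻³/1.326×10⁻¹) = ln(1.82211e-06)/ln(0.0122097) ≈ 2.9998.
Then ‖e_7‖ ≈ ‖e_6‖·(‖e_6‖/‖e_5‖)^p = 2.950×10⁻⁹·(1.82211e-06)^2.9998 = 2.950×10⁻⁹·6.06557e-18 ≈ 1.789e-26.

1.8e-26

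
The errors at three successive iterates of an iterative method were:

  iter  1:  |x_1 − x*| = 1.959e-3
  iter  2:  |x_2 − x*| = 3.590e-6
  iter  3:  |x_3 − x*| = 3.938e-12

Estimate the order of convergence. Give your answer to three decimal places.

2.178

p ≈ ln(|x_3 − x*|/|x_2 − x*|) / ln(|x_2 − x*|/|x_1 − x*|)
  = ln(3.938e-12/3.590e-6) / ln(3.590e-6/1.959e-3)
  = ln(1.09694e-06) / ln(0.00183257)
  = -13.722986 / -6.302036 ≈ 2.177548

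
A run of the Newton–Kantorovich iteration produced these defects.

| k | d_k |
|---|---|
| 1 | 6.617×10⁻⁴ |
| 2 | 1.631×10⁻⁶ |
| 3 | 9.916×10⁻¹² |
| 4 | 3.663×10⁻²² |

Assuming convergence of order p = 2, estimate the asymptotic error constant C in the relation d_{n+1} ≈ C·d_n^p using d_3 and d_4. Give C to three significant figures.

3.73

C ≈ d_4 / d_3^2
  = 3.663×10⁻²² / (9.916×10⁻¹²)^2
  = 3.663×10⁻²² / 9.83271e-23 ≈ 3.7253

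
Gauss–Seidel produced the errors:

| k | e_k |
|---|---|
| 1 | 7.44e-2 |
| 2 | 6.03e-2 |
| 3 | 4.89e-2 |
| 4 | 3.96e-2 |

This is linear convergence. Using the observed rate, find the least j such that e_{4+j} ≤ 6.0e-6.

42

Rate ρ ≈ e_4/e_3 = 3.96e-2/4.89e-2 = 0.8098.
After j more steps, e_{4+j} ≈ 3.96e-2·ρ^j; need ρ^j ≤ 6.0e-6/3.96e-2 = 0.000151515.
j ≥ ln(0.000151515)/ln(0.8098) = -8.7948/-0.21097 = 41.687.
So 42 more iterations are needed.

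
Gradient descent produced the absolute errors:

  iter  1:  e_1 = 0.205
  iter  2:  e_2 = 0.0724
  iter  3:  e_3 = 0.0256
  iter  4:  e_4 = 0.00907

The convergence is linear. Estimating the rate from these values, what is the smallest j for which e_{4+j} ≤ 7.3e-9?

Rate ρ ≈ e_4/e_3 = 0.00907/0.0256 = 0.3543.
After j more steps, e_{4+j} ≈ 0.00907·ρ^j; need ρ^j ≤ 7.3e-9/0.00907 = 8.04851e-07.
j ≥ ln(8.04851e-07)/ln(0.3543) = -14.0326/-1.03761 = 13.524.
So 14 more iterations are needed.

14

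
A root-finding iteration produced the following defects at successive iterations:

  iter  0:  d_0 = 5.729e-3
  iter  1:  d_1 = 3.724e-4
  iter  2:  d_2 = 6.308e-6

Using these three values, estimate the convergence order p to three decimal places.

1.492

p ≈ ln(d_2/d_1) / ln(d_1/d_0)
  = ln(6.308e-6/3.724e-4) / ln(3.724e-4/5.729e-3)
  = ln(0.0169388) / ln(0.0650026)
  = -4.078148 / -2.733328 ≈ 1.492008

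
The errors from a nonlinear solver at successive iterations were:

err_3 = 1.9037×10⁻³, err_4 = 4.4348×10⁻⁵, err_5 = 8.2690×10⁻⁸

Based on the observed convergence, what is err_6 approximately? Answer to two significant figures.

2.3e-12

First estimate the order: p ≈ ln(err_5/err_4) / ln(err_4/err_3) = ln(8.2690×10⁻⁸/4.4348×10⁻⁵)/ln(4.4348×10⁻⁵/1.9037×10⁻³) = ln(0.00186457)/ln(0.0232957) ≈ 1.6717.
Then err_6 ≈ err_5·(err_5/err_4)^p = 8.2690×10⁻⁸·(0.00186457)^1.6717 = 8.2690×10⁻⁸·2.7367e-05 ≈ 2.263e-12.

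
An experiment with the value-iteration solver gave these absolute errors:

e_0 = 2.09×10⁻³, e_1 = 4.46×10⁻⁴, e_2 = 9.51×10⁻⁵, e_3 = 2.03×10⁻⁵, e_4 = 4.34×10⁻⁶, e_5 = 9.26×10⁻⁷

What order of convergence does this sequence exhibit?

Consecutive ratios: e_5/e_4 = 9.26×10⁻⁷/4.34×10⁻⁶ = 0.213364, e_4/e_3 = 4.34×10⁻⁶/2.03×10⁻⁵ = 0.213793.
p ≈ ln(0.213364)/ln(0.213793) = -1.5448/-1.5427 ≈ 1.00.
So the convergence is linear (order 1).

1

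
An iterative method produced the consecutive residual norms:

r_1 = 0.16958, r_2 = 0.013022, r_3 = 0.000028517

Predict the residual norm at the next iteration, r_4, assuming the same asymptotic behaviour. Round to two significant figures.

1.3e-11

First estimate the order: p ≈ ln(r_3/r_2) / ln(r_2/r_1) = ln(0.000028517/0.013022)/ln(0.013022/0.16958) = ln(0.00218991)/ln(0.0767897) ≈ 2.3859.
Then r_4 ≈ r_3·(r_3/r_2)^p = 0.000028517·(0.00218991)^2.3859 = 0.000028517·4.5136e-07 ≈ 1.287e-11.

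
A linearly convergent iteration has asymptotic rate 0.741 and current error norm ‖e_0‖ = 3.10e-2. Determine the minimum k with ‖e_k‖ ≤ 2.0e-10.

After k steps, ‖e_k‖ ≈ 3.10e-2·0.741^k.
Need 0.741^k ≤ 2.0e-10/3.10e-2 = 6.45161e-09.
k ≥ ln(6.45161e-09)/ln(0.741) = -18.8589/-0.29975 = 62.915.
Smallest integer k = 63.

63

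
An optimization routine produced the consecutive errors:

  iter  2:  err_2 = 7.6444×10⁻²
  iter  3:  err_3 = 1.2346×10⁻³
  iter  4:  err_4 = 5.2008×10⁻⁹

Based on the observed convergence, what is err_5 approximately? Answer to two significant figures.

3.9e-25

First estimate the order: p ≈ ln(err_4/err_3) / ln(err_3/err_2) = ln(5.2008×10⁻⁹/1.2346×10⁻³)/ln(1.2346×10⁻³/7.6444×10⁻²) = ln(4.21254e-06)/ln(0.0161504) ≈ 3.0000.
Then err_5 ≈ err_4·(err_4/err_3)^p = 5.2008×10⁻⁹·(4.21254e-06)^3.0000 = 5.2008×10⁻⁹·7.47536e-17 ≈ 3.888e-25.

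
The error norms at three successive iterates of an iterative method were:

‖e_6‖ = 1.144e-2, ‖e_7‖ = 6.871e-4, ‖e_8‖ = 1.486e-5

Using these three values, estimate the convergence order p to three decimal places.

p ≈ ln(‖e_8‖/‖e_7‖) / ln(‖e_7‖/‖e_6‖)
  = ln(1.486e-5/6.871e-4) / ln(6.871e-4/1.144e-2)
  = ln(0.0216271) / ln(0.0600612)
  = -3.833808 / -2.812391 ≈ 1.363185

1.363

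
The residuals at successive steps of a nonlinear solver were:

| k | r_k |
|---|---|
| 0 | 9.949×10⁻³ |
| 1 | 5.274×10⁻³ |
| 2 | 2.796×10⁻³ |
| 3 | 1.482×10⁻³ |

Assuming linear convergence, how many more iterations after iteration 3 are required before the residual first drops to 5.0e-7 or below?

Rate ρ ≈ r_3/r_2 = 1.482×10⁻³/2.796×10⁻³ = 0.5300.
After j more steps, r_{3+j} ≈ 1.482×10⁻³·ρ^j; need ρ^j ≤ 5.0e-7/1.482×10⁻³ = 0.000337382.
j ≥ ln(0.000337382)/ln(0.5300) = -7.9943/-0.63488 = 12.592.
So 13 more iterations are needed.

13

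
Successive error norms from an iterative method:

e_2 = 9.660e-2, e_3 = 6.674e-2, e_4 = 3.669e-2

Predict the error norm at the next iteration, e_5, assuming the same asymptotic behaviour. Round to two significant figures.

1.4e-2

First estimate the order: p ≈ ln(e_4/e_3) / ln(e_3/e_2) = ln(3.669e-2/6.674e-2)/ln(6.674e-2/9.660e-2) = ln(0.549745)/ln(0.69089) ≈ 1.6180.
Then e_5 ≈ e_4·(e_4/e_3)^p = 3.669e-2·(0.549745)^1.6180 = 3.669e-2·0.379823 ≈ 0.01394.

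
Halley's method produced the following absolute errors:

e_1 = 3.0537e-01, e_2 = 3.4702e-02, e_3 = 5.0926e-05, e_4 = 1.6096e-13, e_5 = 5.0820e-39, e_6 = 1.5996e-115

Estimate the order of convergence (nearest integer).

3

Consecutive ratios: e_6/e_5 = 1.5996e-115/5.0820e-39 = 3.14758e-77, e_5/e_4 = 5.0820e-39/1.6096e-13 = 3.15731e-26.
p ≈ ln(3.14758e-77)/ln(3.15731e-26) = -176.1524/-58.7175 ≈ 3.00.
So the convergence is cubic (order 3).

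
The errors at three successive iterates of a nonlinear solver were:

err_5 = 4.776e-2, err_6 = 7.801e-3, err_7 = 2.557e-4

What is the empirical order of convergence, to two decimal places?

1.89

p ≈ ln(err_7/err_6) / ln(err_6/err_5)
  = ln(2.557e-4/7.801e-3) / ln(7.801e-3/4.776e-2)
  = ln(0.0327778) / ln(0.163338)
  = -3.41800 / -1.81193 ≈ 1.88639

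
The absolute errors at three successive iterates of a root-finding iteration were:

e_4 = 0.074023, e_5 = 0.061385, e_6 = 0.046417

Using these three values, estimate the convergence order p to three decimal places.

1.493

p ≈ ln(e_6/e_5) / ln(e_5/e_4)
  = ln(0.046417/0.061385) / ln(0.061385/0.074023)
  = ln(0.756162) / ln(0.829269)
  = -0.279500 / -0.187211 ≈ 1.492968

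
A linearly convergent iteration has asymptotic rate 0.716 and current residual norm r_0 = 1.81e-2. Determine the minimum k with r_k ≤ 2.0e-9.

After k steps, r_k ≈ 1.81e-2·0.716^k.
Need 0.716^k ≤ 2.0e-9/1.81e-2 = 1.10497e-07.
k ≥ ln(1.10497e-07)/ln(0.716) = -16.0183/-0.33408 = 47.947.
Smallest integer k = 48.

48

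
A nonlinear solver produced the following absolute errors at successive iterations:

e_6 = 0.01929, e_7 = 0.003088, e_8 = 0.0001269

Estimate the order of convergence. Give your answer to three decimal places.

p ≈ ln(e_8/e_7) / ln(e_7/e_6)
  = ln(0.0001269/0.003088) / ln(0.003088/0.01929)
  = ln(0.0410946) / ln(0.160083)
  = -3.191879 / -1.832063 ≈ 1.742232

1.742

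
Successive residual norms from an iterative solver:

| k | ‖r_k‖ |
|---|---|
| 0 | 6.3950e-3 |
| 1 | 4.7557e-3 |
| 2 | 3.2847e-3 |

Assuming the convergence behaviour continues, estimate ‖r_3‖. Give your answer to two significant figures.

2.1e-3

First estimate the order: p ≈ ln(‖r_2‖/‖r_1‖) / ln(‖r_1‖/‖r_0‖) = ln(3.2847e-3/4.7557e-3)/ln(4.7557e-3/6.3950e-3) = ln(0.690687)/ln(0.743659) ≈ 1.2495.
Then ‖r_3‖ ≈ ‖r_2‖·(‖r_2‖/‖r_1‖)^p = 3.2847e-3·(0.690687)^1.2495 = 3.2847e-3·0.62977 ≈ 0.002069.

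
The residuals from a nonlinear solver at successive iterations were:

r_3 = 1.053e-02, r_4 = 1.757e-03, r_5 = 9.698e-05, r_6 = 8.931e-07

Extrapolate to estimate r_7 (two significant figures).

First estimate the order: p ≈ ln(r_6/r_5) / ln(r_5/r_4) = ln(8.931e-07/9.698e-05)/ln(9.698e-05/1.757e-03) = ln(0.00920912)/ln(0.0551964) ≈ 1.6182.
Then r_7 ≈ r_6·(r_6/r_5)^p = 8.931e-07·(0.00920912)^1.6182 = 8.931e-07·0.000507806 ≈ 4.535e-10.

4.5e-10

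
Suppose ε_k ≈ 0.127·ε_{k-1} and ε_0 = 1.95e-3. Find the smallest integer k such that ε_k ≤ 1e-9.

After k steps, ε_k ≈ 1.95e-3·0.127^k.
Need 0.127^k ≤ 1e-9/1.95e-3 = 5.12821e-07.
k ≥ ln(5.12821e-07)/ln(0.127) = -14.4833/-2.06357 = 7.019.
Smallest integer k = 8.

8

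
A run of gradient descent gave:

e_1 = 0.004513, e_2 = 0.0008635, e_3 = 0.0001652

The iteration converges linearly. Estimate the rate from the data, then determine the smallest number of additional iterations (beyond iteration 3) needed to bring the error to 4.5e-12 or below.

11

Rate ρ ≈ e_3/e_2 = 0.0001652/0.0008635 = 0.1913.
After j more steps, e_{3+j} ≈ 0.0001652·ρ^j; need ρ^j ≤ 4.5e-12/0.0001652 = 2.72397e-08.
j ≥ ln(2.72397e-08)/ln(0.1913) = -17.4186/-1.65391 = 10.532.
So 11 more iterations are needed.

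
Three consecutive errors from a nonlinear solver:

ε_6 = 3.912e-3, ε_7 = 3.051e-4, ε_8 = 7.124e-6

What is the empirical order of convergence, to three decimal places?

1.473

p ≈ ln(ε_8/ε_7) / ln(ε_7/ε_6)
  = ln(7.124e-6/3.051e-4) / ln(3.051e-4/3.912e-3)
  = ln(0.0233497) / ln(0.0779908)
  = -3.757171 / -2.551164 ≈ 1.472728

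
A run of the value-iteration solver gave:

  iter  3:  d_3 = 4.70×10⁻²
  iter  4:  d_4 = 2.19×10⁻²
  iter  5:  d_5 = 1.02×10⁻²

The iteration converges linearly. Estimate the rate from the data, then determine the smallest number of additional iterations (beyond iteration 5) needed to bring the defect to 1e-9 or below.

22

Rate ρ ≈ d_5/d_4 = 1.02×10⁻²/2.19×10⁻² = 0.4658.
After j more steps, d_{5+j} ≈ 1.02×10⁻²·ρ^j; need ρ^j ≤ 1e-9/1.02×10⁻² = 9.80392e-08.
j ≥ ln(9.80392e-08)/ln(0.4658) = -16.1379/-0.76400 = 21.123.
So 22 more iterations are needed.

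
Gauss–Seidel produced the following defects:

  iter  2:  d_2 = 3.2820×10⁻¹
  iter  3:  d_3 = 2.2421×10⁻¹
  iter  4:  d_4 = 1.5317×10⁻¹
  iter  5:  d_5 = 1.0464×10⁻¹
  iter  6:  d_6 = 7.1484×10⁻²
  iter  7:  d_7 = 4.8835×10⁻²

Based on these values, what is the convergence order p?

Consecutive ratios: d_7/d_6 = 4.8835×10⁻²/7.1484×10⁻² = 0.68316, d_6/d_5 = 7.1484×10⁻²/1.0464×10⁻¹ = 0.683142.
p ≈ ln(0.68316)/ln(0.683142) = -0.3810/-0.3811 ≈ 1.00.
So the convergence is linear (order 1).

1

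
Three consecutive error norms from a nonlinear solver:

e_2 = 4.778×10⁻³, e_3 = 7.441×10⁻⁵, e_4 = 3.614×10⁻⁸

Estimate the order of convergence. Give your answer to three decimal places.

1.833

p ≈ ln(e_4/e_3) / ln(e_3/e_2)
  = ln(3.614×10⁻⁸/7.441×10⁻⁵) / ln(7.441×10⁻⁵/4.778×10⁻³)
  = ln(0.000485687) / ln(0.0155735)
  = -7.629946 / -4.162185 ≈ 1.833159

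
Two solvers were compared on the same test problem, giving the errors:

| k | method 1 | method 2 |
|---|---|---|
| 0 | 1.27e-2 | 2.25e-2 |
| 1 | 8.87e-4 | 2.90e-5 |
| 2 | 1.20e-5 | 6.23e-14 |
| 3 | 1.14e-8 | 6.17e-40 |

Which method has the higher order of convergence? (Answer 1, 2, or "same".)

2

Method 1: p ≈ ln(1.14e-8/1.20e-5)/ln(1.20e-5/8.87e-4) ≈ 1.62.
Method 2: p ≈ ln(6.17e-40/6.23e-14)/ln(6.23e-14/2.90e-5) ≈ 3.00.
Method 2 has the higher order (≈3.0 vs ≈1.6).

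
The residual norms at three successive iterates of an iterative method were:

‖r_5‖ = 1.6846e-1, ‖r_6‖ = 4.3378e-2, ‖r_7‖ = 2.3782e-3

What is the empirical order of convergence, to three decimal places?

2.140

p ≈ ln(‖r_7‖/‖r_6‖) / ln(‖r_6‖/‖r_5‖)
  = ln(2.3782e-3/4.3378e-2) / ln(4.3378e-2/1.6846e-1)
  = ln(0.054825) / ln(0.257497)
  = -2.903609 / -1.356747 ≈ 2.140126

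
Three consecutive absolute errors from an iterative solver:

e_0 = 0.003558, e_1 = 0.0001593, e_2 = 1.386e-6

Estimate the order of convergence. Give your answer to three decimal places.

1.527

p ≈ ln(e_2/e_1) / ln(e_1/e_0)
  = ln(1.386e-6/0.0001593) / ln(0.0001593/0.003558)
  = ln(0.00870056) / ln(0.0447723)
  = -4.744368 / -3.106166 ≈ 1.527403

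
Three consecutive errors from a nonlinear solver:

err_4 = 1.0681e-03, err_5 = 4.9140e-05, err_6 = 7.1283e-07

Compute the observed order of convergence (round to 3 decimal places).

p ≈ ln(err_6/err_5) / ln(err_5/err_4)
  = ln(7.1283e-07/4.9140e-05) / ln(4.9140e-05/1.0681e-03)
  = ln(0.0145061) / ln(0.0460069)
  = -4.233186 / -3.078964 ≈ 1.374873

1.375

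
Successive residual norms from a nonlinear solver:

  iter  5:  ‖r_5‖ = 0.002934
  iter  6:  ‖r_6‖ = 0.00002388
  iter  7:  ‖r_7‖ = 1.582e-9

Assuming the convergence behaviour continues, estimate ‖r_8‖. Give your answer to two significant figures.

First estimate the order: p ≈ ln(‖r_7‖/‖r_6‖) / ln(‖r_6‖/‖r_5‖) = ln(1.582e-9/0.00002388)/ln(0.00002388/0.002934) = ln(6.62479e-05)/ln(0.00813906) ≈ 2.0000.
Then ‖r_8‖ ≈ ‖r_7‖·(‖r_7‖/‖r_6‖)^p = 1.582e-9·(6.62479e-05)^2.0000 = 1.582e-9·4.38878e-09 ≈ 6.943e-18.

6.9e-18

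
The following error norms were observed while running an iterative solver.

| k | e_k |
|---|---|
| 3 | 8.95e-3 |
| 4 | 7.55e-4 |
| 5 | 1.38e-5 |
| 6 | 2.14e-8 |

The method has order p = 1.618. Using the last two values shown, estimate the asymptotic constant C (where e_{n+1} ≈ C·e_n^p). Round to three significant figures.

C ≈ e_6 / e_5^1.618
  = 2.14e-8 / (1.38e-5)^1.618
  = 2.14e-8 / 1.36875e-08 ≈ 1.5635

1.56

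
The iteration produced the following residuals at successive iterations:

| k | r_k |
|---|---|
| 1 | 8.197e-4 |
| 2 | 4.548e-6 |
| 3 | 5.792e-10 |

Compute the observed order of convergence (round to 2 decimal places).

1.73

p ≈ ln(r_3/r_2) / ln(r_2/r_1)
  = ln(5.792e-10/4.548e-6) / ln(4.548e-6/8.197e-4)
  = ln(0.000127353) / ln(0.00554837)
  = -8.96855 / -5.19425 ≈ 1.72663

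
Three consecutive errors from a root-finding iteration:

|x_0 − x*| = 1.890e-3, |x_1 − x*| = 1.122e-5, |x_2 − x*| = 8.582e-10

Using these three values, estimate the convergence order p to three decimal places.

p ≈ ln(|x_2 − x*|/|x_1 − x*|) / ln(|x_1 − x*|/|x_0 − x*|)
  = ln(8.582e-10/1.122e-5) / ln(1.122e-5/1.890e-3)
  = ln(7.64884e-05) / ln(0.00593651)
  = -9.478371 / -5.126634 ≈ 1.848849

1.849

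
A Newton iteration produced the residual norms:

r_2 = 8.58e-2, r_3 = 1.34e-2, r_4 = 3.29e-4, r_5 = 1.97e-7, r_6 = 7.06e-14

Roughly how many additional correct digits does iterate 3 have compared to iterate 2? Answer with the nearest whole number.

Digits gained ≈ log₁₀(r_2/r_3) = log₁₀(8.58e-2/1.34e-2) = log₁₀(6.40299) ≈ 0.806.

1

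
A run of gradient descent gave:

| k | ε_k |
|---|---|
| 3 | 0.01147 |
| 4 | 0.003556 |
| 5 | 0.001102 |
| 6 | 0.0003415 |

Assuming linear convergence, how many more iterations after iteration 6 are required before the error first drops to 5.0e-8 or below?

8

Rate ρ ≈ ε_6/ε_5 = 0.0003415/0.001102 = 0.3099.
After j more steps, ε_{6+j} ≈ 0.0003415·ρ^j; need ρ^j ≤ 5.0e-8/0.0003415 = 0.000146413.
j ≥ ln(0.000146413)/ln(0.3099) = -8.8291/-1.17151 = 7.537.
So 8 more iterations are needed.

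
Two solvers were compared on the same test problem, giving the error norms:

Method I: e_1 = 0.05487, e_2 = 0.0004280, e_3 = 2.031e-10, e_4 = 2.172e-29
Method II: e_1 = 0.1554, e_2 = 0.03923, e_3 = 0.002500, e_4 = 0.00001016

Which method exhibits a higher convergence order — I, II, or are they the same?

Method I: p ≈ ln(2.172e-29/2.031e-10)/ln(2.031e-10/0.0004280) ≈ 3.00.
Method II: p ≈ ln(0.00001016/0.002500)/ln(0.002500/0.03923) ≈ 2.00.
Method I has the higher order (≈3.0 vs ≈2.0).

I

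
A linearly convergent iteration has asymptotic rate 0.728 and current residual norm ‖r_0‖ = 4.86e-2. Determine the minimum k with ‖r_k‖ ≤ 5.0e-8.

44

After k steps, ‖r_k‖ ≈ 4.86e-2·0.728^k.
Need 0.728^k ≤ 5.0e-8/4.86e-2 = 1.02881e-06.
k ≥ ln(1.02881e-06)/ln(0.728) = -13.7871/-0.31745 = 43.431.
Smallest integer k = 44.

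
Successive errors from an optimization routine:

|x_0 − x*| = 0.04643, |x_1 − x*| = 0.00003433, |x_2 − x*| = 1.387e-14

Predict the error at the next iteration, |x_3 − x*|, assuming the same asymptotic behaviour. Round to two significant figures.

9.1e-43

First estimate the order: p ≈ ln(|x_2 − x*|/|x_1 − x*|) / ln(|x_1 − x*|/|x_0 − x*|) = ln(1.387e-14/0.00003433)/ln(0.00003433/0.04643) = ln(4.0402e-10)/ln(0.000739393) ≈ 3.0001.
Then |x_3 − x*| ≈ |x_2 − x*|·(|x_2 − x*|/|x_1 − x*|)^p = 1.387e-14·(4.0402e-10)^3.0001 = 1.387e-14·6.58066e-29 ≈ 9.127e-43.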